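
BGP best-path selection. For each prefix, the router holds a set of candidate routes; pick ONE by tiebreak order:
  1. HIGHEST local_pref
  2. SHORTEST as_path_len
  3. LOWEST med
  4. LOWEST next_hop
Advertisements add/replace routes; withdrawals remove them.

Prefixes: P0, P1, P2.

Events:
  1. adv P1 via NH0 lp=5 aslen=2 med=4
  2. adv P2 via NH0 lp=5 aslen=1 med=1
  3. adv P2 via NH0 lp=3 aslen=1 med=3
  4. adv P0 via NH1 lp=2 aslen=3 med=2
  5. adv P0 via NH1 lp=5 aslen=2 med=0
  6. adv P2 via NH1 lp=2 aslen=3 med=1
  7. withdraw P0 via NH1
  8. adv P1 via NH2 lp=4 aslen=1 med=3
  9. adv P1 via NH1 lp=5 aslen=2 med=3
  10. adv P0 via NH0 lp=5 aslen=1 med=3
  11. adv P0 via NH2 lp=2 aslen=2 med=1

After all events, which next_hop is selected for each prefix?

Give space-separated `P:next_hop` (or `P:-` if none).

Answer: P0:NH0 P1:NH1 P2:NH0

Derivation:
Op 1: best P0=- P1=NH0 P2=-
Op 2: best P0=- P1=NH0 P2=NH0
Op 3: best P0=- P1=NH0 P2=NH0
Op 4: best P0=NH1 P1=NH0 P2=NH0
Op 5: best P0=NH1 P1=NH0 P2=NH0
Op 6: best P0=NH1 P1=NH0 P2=NH0
Op 7: best P0=- P1=NH0 P2=NH0
Op 8: best P0=- P1=NH0 P2=NH0
Op 9: best P0=- P1=NH1 P2=NH0
Op 10: best P0=NH0 P1=NH1 P2=NH0
Op 11: best P0=NH0 P1=NH1 P2=NH0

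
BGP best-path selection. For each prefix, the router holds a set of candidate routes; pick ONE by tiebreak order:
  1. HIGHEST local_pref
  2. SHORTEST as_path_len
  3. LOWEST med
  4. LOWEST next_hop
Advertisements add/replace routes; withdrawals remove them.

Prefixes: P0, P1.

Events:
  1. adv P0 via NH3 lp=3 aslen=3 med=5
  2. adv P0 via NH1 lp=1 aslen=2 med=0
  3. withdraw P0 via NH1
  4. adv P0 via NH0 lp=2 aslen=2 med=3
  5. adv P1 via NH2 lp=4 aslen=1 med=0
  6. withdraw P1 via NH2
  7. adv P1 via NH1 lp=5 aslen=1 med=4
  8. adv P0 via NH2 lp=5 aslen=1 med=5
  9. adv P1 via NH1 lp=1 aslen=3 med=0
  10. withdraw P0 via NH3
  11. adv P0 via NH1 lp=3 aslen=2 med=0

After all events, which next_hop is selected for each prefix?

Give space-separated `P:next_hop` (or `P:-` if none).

Op 1: best P0=NH3 P1=-
Op 2: best P0=NH3 P1=-
Op 3: best P0=NH3 P1=-
Op 4: best P0=NH3 P1=-
Op 5: best P0=NH3 P1=NH2
Op 6: best P0=NH3 P1=-
Op 7: best P0=NH3 P1=NH1
Op 8: best P0=NH2 P1=NH1
Op 9: best P0=NH2 P1=NH1
Op 10: best P0=NH2 P1=NH1
Op 11: best P0=NH2 P1=NH1

Answer: P0:NH2 P1:NH1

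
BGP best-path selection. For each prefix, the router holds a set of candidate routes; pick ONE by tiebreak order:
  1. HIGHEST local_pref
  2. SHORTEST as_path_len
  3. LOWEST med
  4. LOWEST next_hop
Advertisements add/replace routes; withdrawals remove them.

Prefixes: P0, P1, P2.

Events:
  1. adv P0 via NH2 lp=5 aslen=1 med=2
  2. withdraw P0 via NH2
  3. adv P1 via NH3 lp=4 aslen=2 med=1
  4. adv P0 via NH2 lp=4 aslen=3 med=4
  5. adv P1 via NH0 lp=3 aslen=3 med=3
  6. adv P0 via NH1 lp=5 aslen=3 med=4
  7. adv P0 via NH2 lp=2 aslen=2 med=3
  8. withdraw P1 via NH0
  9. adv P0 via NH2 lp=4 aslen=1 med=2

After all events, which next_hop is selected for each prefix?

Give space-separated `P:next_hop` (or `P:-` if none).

Op 1: best P0=NH2 P1=- P2=-
Op 2: best P0=- P1=- P2=-
Op 3: best P0=- P1=NH3 P2=-
Op 4: best P0=NH2 P1=NH3 P2=-
Op 5: best P0=NH2 P1=NH3 P2=-
Op 6: best P0=NH1 P1=NH3 P2=-
Op 7: best P0=NH1 P1=NH3 P2=-
Op 8: best P0=NH1 P1=NH3 P2=-
Op 9: best P0=NH1 P1=NH3 P2=-

Answer: P0:NH1 P1:NH3 P2:-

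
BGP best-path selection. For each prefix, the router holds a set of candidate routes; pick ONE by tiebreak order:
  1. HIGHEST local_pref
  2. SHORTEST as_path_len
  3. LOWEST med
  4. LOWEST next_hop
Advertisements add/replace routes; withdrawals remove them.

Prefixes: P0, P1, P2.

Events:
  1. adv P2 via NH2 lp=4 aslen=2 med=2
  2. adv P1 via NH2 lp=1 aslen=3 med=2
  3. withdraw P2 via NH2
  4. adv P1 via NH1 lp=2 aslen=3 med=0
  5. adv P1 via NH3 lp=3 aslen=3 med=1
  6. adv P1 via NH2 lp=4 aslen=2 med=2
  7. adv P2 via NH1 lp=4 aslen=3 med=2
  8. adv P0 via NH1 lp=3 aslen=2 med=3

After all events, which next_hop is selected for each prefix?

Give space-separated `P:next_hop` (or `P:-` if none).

Answer: P0:NH1 P1:NH2 P2:NH1

Derivation:
Op 1: best P0=- P1=- P2=NH2
Op 2: best P0=- P1=NH2 P2=NH2
Op 3: best P0=- P1=NH2 P2=-
Op 4: best P0=- P1=NH1 P2=-
Op 5: best P0=- P1=NH3 P2=-
Op 6: best P0=- P1=NH2 P2=-
Op 7: best P0=- P1=NH2 P2=NH1
Op 8: best P0=NH1 P1=NH2 P2=NH1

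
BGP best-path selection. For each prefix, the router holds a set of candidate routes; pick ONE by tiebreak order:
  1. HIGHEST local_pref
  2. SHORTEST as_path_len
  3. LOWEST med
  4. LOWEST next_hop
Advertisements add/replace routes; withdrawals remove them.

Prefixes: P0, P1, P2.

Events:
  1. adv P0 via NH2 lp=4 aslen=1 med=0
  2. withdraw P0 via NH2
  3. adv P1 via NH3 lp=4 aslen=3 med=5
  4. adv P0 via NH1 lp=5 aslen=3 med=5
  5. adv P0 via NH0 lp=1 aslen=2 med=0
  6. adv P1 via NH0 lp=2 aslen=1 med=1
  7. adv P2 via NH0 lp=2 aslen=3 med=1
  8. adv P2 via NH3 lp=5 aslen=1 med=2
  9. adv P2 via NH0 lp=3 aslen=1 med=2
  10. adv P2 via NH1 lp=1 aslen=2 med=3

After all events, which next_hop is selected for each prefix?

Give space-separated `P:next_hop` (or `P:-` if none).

Answer: P0:NH1 P1:NH3 P2:NH3

Derivation:
Op 1: best P0=NH2 P1=- P2=-
Op 2: best P0=- P1=- P2=-
Op 3: best P0=- P1=NH3 P2=-
Op 4: best P0=NH1 P1=NH3 P2=-
Op 5: best P0=NH1 P1=NH3 P2=-
Op 6: best P0=NH1 P1=NH3 P2=-
Op 7: best P0=NH1 P1=NH3 P2=NH0
Op 8: best P0=NH1 P1=NH3 P2=NH3
Op 9: best P0=NH1 P1=NH3 P2=NH3
Op 10: best P0=NH1 P1=NH3 P2=NH3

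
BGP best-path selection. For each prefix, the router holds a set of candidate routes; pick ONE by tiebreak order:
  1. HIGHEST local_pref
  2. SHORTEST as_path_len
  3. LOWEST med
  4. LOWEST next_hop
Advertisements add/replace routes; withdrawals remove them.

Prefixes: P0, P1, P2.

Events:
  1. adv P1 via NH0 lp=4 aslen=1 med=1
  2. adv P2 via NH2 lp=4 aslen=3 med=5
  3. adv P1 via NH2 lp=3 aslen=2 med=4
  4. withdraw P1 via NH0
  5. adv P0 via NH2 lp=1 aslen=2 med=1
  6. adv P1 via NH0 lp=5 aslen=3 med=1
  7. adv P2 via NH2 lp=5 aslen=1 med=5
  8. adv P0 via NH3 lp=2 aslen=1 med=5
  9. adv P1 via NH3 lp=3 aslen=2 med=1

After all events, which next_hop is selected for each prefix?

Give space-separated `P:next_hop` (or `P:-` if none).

Answer: P0:NH3 P1:NH0 P2:NH2

Derivation:
Op 1: best P0=- P1=NH0 P2=-
Op 2: best P0=- P1=NH0 P2=NH2
Op 3: best P0=- P1=NH0 P2=NH2
Op 4: best P0=- P1=NH2 P2=NH2
Op 5: best P0=NH2 P1=NH2 P2=NH2
Op 6: best P0=NH2 P1=NH0 P2=NH2
Op 7: best P0=NH2 P1=NH0 P2=NH2
Op 8: best P0=NH3 P1=NH0 P2=NH2
Op 9: best P0=NH3 P1=NH0 P2=NH2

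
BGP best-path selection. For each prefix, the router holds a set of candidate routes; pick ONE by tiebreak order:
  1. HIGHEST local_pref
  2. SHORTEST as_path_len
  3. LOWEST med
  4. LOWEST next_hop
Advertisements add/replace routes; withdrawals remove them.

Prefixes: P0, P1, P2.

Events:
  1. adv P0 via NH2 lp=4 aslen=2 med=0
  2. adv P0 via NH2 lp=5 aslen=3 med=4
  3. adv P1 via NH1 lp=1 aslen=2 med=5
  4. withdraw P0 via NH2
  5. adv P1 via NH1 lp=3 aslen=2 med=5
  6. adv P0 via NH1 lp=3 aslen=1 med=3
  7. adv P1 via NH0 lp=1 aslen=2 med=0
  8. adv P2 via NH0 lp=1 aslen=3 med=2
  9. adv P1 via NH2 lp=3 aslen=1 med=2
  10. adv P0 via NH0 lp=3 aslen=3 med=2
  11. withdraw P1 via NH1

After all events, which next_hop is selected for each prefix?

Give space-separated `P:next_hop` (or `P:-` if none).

Op 1: best P0=NH2 P1=- P2=-
Op 2: best P0=NH2 P1=- P2=-
Op 3: best P0=NH2 P1=NH1 P2=-
Op 4: best P0=- P1=NH1 P2=-
Op 5: best P0=- P1=NH1 P2=-
Op 6: best P0=NH1 P1=NH1 P2=-
Op 7: best P0=NH1 P1=NH1 P2=-
Op 8: best P0=NH1 P1=NH1 P2=NH0
Op 9: best P0=NH1 P1=NH2 P2=NH0
Op 10: best P0=NH1 P1=NH2 P2=NH0
Op 11: best P0=NH1 P1=NH2 P2=NH0

Answer: P0:NH1 P1:NH2 P2:NH0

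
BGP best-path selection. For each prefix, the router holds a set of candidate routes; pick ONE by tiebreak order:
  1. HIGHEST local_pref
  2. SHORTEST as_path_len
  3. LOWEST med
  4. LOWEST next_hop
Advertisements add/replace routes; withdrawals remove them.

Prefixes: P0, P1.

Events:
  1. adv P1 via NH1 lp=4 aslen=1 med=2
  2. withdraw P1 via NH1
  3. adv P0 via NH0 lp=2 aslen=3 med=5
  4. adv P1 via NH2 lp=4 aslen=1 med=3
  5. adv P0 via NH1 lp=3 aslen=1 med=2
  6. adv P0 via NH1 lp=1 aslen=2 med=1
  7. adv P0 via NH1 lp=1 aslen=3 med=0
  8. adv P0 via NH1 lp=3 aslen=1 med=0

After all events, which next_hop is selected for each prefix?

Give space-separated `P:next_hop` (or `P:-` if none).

Answer: P0:NH1 P1:NH2

Derivation:
Op 1: best P0=- P1=NH1
Op 2: best P0=- P1=-
Op 3: best P0=NH0 P1=-
Op 4: best P0=NH0 P1=NH2
Op 5: best P0=NH1 P1=NH2
Op 6: best P0=NH0 P1=NH2
Op 7: best P0=NH0 P1=NH2
Op 8: best P0=NH1 P1=NH2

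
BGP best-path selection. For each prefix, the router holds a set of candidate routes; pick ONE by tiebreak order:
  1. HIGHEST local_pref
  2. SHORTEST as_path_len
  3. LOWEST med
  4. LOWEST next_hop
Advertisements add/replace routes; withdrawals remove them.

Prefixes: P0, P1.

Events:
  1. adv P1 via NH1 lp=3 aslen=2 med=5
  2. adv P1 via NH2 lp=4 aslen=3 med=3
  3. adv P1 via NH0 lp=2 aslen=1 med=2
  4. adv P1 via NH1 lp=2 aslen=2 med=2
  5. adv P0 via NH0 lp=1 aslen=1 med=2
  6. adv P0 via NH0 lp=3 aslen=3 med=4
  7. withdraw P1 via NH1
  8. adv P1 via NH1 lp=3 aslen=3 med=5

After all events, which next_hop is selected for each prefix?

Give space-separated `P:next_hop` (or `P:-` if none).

Op 1: best P0=- P1=NH1
Op 2: best P0=- P1=NH2
Op 3: best P0=- P1=NH2
Op 4: best P0=- P1=NH2
Op 5: best P0=NH0 P1=NH2
Op 6: best P0=NH0 P1=NH2
Op 7: best P0=NH0 P1=NH2
Op 8: best P0=NH0 P1=NH2

Answer: P0:NH0 P1:NH2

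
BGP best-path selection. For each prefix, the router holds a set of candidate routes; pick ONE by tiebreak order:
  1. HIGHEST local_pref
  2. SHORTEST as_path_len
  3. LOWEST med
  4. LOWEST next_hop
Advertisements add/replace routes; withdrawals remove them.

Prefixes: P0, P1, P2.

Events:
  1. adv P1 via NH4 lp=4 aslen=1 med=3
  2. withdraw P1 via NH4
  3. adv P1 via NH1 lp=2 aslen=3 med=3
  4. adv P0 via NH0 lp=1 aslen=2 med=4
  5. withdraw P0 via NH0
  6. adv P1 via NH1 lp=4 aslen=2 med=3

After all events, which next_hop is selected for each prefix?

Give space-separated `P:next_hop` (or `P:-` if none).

Op 1: best P0=- P1=NH4 P2=-
Op 2: best P0=- P1=- P2=-
Op 3: best P0=- P1=NH1 P2=-
Op 4: best P0=NH0 P1=NH1 P2=-
Op 5: best P0=- P1=NH1 P2=-
Op 6: best P0=- P1=NH1 P2=-

Answer: P0:- P1:NH1 P2:-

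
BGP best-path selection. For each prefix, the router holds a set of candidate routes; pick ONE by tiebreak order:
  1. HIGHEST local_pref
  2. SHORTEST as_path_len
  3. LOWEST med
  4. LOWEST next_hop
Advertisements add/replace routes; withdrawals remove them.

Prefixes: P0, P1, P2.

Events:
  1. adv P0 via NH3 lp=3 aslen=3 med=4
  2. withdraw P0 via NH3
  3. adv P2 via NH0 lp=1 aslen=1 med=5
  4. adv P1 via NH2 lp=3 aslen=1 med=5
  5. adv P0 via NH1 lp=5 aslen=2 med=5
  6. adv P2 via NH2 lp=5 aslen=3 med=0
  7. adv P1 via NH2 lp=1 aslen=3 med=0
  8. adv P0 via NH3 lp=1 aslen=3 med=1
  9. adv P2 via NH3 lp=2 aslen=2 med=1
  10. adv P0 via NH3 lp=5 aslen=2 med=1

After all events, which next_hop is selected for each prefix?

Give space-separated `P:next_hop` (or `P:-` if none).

Op 1: best P0=NH3 P1=- P2=-
Op 2: best P0=- P1=- P2=-
Op 3: best P0=- P1=- P2=NH0
Op 4: best P0=- P1=NH2 P2=NH0
Op 5: best P0=NH1 P1=NH2 P2=NH0
Op 6: best P0=NH1 P1=NH2 P2=NH2
Op 7: best P0=NH1 P1=NH2 P2=NH2
Op 8: best P0=NH1 P1=NH2 P2=NH2
Op 9: best P0=NH1 P1=NH2 P2=NH2
Op 10: best P0=NH3 P1=NH2 P2=NH2

Answer: P0:NH3 P1:NH2 P2:NH2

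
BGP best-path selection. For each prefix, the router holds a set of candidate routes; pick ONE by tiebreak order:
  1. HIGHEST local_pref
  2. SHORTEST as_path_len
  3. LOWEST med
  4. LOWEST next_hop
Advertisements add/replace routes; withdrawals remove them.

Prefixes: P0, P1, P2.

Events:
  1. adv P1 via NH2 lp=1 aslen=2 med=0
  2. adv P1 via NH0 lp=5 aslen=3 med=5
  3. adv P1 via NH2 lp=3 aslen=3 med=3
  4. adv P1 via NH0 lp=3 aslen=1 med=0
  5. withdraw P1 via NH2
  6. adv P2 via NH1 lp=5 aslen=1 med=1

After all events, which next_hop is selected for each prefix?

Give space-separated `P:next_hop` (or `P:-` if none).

Answer: P0:- P1:NH0 P2:NH1

Derivation:
Op 1: best P0=- P1=NH2 P2=-
Op 2: best P0=- P1=NH0 P2=-
Op 3: best P0=- P1=NH0 P2=-
Op 4: best P0=- P1=NH0 P2=-
Op 5: best P0=- P1=NH0 P2=-
Op 6: best P0=- P1=NH0 P2=NH1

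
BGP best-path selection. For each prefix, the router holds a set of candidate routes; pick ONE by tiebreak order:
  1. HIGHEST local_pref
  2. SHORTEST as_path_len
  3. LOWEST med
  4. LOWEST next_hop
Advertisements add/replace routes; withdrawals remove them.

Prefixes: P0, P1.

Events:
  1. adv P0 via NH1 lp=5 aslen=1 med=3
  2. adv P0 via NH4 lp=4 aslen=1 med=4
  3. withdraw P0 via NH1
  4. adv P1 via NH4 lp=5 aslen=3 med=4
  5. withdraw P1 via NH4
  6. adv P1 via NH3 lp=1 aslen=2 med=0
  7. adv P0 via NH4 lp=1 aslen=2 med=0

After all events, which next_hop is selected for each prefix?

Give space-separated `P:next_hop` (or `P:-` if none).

Op 1: best P0=NH1 P1=-
Op 2: best P0=NH1 P1=-
Op 3: best P0=NH4 P1=-
Op 4: best P0=NH4 P1=NH4
Op 5: best P0=NH4 P1=-
Op 6: best P0=NH4 P1=NH3
Op 7: best P0=NH4 P1=NH3

Answer: P0:NH4 P1:NH3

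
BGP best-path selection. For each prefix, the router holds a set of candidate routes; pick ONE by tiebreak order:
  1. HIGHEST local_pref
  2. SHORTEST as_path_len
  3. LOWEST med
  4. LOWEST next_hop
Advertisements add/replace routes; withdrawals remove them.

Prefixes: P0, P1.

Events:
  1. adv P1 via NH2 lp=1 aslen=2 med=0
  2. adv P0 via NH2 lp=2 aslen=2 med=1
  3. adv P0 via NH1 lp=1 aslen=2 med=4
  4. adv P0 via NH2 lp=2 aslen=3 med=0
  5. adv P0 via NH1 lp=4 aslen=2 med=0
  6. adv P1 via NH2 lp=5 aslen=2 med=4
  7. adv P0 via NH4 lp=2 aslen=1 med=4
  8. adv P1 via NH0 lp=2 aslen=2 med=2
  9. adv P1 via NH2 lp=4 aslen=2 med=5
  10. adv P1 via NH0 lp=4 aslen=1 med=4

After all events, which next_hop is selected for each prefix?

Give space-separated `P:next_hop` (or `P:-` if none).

Answer: P0:NH1 P1:NH0

Derivation:
Op 1: best P0=- P1=NH2
Op 2: best P0=NH2 P1=NH2
Op 3: best P0=NH2 P1=NH2
Op 4: best P0=NH2 P1=NH2
Op 5: best P0=NH1 P1=NH2
Op 6: best P0=NH1 P1=NH2
Op 7: best P0=NH1 P1=NH2
Op 8: best P0=NH1 P1=NH2
Op 9: best P0=NH1 P1=NH2
Op 10: best P0=NH1 P1=NH0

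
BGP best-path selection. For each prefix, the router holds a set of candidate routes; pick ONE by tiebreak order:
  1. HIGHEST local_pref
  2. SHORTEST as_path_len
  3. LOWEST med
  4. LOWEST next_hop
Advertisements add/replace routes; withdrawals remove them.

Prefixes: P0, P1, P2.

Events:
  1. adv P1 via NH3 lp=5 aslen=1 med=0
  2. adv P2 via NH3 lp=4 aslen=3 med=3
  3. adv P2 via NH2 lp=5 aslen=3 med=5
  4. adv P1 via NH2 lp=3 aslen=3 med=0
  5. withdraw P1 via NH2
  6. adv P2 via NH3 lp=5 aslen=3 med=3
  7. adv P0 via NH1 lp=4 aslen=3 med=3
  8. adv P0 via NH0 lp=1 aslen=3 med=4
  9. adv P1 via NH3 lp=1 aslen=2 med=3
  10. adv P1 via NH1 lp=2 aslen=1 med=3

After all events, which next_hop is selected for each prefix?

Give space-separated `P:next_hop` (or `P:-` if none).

Op 1: best P0=- P1=NH3 P2=-
Op 2: best P0=- P1=NH3 P2=NH3
Op 3: best P0=- P1=NH3 P2=NH2
Op 4: best P0=- P1=NH3 P2=NH2
Op 5: best P0=- P1=NH3 P2=NH2
Op 6: best P0=- P1=NH3 P2=NH3
Op 7: best P0=NH1 P1=NH3 P2=NH3
Op 8: best P0=NH1 P1=NH3 P2=NH3
Op 9: best P0=NH1 P1=NH3 P2=NH3
Op 10: best P0=NH1 P1=NH1 P2=NH3

Answer: P0:NH1 P1:NH1 P2:NH3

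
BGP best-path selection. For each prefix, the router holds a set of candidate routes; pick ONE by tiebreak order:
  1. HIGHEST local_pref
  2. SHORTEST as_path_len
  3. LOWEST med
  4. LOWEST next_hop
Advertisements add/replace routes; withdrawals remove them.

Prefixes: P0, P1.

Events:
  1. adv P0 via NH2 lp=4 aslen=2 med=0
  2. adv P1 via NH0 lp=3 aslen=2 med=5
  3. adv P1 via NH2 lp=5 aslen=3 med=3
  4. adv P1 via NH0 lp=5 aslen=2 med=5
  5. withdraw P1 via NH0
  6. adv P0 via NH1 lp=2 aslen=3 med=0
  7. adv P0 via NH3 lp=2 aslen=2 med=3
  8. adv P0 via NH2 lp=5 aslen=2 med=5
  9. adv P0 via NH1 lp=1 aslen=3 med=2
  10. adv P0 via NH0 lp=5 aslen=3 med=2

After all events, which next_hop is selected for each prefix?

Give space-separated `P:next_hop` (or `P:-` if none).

Op 1: best P0=NH2 P1=-
Op 2: best P0=NH2 P1=NH0
Op 3: best P0=NH2 P1=NH2
Op 4: best P0=NH2 P1=NH0
Op 5: best P0=NH2 P1=NH2
Op 6: best P0=NH2 P1=NH2
Op 7: best P0=NH2 P1=NH2
Op 8: best P0=NH2 P1=NH2
Op 9: best P0=NH2 P1=NH2
Op 10: best P0=NH2 P1=NH2

Answer: P0:NH2 P1:NH2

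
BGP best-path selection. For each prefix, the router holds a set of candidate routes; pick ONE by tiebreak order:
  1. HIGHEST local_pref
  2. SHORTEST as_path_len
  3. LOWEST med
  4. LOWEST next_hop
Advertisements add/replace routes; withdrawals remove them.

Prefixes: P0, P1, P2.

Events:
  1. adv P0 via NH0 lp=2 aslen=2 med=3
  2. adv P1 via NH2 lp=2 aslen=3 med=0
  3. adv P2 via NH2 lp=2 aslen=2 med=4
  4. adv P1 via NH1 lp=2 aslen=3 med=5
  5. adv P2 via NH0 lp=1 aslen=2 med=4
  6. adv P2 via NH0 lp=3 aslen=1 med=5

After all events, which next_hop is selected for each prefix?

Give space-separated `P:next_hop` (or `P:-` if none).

Op 1: best P0=NH0 P1=- P2=-
Op 2: best P0=NH0 P1=NH2 P2=-
Op 3: best P0=NH0 P1=NH2 P2=NH2
Op 4: best P0=NH0 P1=NH2 P2=NH2
Op 5: best P0=NH0 P1=NH2 P2=NH2
Op 6: best P0=NH0 P1=NH2 P2=NH0

Answer: P0:NH0 P1:NH2 P2:NH0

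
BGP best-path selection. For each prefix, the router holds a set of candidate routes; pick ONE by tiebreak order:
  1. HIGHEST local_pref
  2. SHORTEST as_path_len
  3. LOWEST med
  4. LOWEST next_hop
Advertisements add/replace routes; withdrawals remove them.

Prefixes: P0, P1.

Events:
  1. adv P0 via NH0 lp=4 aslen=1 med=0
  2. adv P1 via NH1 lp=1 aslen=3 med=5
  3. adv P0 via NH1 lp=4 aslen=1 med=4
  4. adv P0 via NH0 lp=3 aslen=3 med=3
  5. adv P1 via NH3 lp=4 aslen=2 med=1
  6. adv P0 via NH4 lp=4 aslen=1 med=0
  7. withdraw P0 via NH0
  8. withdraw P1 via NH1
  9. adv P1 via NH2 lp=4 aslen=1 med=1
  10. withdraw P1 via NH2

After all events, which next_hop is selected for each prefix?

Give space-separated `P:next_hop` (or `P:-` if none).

Answer: P0:NH4 P1:NH3

Derivation:
Op 1: best P0=NH0 P1=-
Op 2: best P0=NH0 P1=NH1
Op 3: best P0=NH0 P1=NH1
Op 4: best P0=NH1 P1=NH1
Op 5: best P0=NH1 P1=NH3
Op 6: best P0=NH4 P1=NH3
Op 7: best P0=NH4 P1=NH3
Op 8: best P0=NH4 P1=NH3
Op 9: best P0=NH4 P1=NH2
Op 10: best P0=NH4 P1=NH3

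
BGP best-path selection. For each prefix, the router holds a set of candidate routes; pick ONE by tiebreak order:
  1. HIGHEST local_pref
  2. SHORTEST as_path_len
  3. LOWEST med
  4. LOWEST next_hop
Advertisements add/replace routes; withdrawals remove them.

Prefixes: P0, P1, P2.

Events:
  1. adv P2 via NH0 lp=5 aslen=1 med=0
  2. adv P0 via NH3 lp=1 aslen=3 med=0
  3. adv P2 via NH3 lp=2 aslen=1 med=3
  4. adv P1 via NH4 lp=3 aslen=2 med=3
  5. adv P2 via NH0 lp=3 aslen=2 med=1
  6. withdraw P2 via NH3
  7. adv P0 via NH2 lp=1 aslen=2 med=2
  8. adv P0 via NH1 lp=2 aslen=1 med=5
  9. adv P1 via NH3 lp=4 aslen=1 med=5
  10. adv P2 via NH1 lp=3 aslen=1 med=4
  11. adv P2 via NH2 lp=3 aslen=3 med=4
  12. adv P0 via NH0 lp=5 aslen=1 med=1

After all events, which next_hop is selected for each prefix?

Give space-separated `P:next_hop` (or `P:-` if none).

Op 1: best P0=- P1=- P2=NH0
Op 2: best P0=NH3 P1=- P2=NH0
Op 3: best P0=NH3 P1=- P2=NH0
Op 4: best P0=NH3 P1=NH4 P2=NH0
Op 5: best P0=NH3 P1=NH4 P2=NH0
Op 6: best P0=NH3 P1=NH4 P2=NH0
Op 7: best P0=NH2 P1=NH4 P2=NH0
Op 8: best P0=NH1 P1=NH4 P2=NH0
Op 9: best P0=NH1 P1=NH3 P2=NH0
Op 10: best P0=NH1 P1=NH3 P2=NH1
Op 11: best P0=NH1 P1=NH3 P2=NH1
Op 12: best P0=NH0 P1=NH3 P2=NH1

Answer: P0:NH0 P1:NH3 P2:NH1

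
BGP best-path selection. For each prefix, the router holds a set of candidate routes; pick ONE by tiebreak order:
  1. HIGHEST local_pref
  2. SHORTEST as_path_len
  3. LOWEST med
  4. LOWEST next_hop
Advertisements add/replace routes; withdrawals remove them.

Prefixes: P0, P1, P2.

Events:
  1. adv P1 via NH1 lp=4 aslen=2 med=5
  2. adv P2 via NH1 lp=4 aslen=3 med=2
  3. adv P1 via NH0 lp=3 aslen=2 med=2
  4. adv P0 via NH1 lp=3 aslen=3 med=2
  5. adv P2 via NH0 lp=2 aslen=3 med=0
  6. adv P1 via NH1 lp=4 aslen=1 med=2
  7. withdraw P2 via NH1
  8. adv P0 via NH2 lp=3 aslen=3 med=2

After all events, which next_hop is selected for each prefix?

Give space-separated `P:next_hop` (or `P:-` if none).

Op 1: best P0=- P1=NH1 P2=-
Op 2: best P0=- P1=NH1 P2=NH1
Op 3: best P0=- P1=NH1 P2=NH1
Op 4: best P0=NH1 P1=NH1 P2=NH1
Op 5: best P0=NH1 P1=NH1 P2=NH1
Op 6: best P0=NH1 P1=NH1 P2=NH1
Op 7: best P0=NH1 P1=NH1 P2=NH0
Op 8: best P0=NH1 P1=NH1 P2=NH0

Answer: P0:NH1 P1:NH1 P2:NH0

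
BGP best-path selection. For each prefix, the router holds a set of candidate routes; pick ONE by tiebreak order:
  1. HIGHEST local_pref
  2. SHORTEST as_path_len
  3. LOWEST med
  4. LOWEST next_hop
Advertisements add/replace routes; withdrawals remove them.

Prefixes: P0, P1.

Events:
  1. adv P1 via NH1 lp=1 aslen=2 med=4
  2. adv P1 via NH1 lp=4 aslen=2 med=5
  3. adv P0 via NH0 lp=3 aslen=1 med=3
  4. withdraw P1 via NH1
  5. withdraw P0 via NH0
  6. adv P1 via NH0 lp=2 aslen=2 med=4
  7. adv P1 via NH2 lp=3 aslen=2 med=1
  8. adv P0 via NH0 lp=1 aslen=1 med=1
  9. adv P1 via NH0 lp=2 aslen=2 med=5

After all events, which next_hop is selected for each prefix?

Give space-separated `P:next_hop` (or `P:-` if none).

Op 1: best P0=- P1=NH1
Op 2: best P0=- P1=NH1
Op 3: best P0=NH0 P1=NH1
Op 4: best P0=NH0 P1=-
Op 5: best P0=- P1=-
Op 6: best P0=- P1=NH0
Op 7: best P0=- P1=NH2
Op 8: best P0=NH0 P1=NH2
Op 9: best P0=NH0 P1=NH2

Answer: P0:NH0 P1:NH2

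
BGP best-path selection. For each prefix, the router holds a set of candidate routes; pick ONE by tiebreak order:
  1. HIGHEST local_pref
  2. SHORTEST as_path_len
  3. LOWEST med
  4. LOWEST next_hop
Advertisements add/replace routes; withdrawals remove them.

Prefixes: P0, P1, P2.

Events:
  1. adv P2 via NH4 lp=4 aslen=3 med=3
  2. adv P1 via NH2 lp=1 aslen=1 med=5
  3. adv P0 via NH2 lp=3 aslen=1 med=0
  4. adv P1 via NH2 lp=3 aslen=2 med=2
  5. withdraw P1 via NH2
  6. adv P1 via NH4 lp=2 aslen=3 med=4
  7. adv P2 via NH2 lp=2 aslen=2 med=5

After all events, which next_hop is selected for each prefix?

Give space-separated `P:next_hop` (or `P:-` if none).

Answer: P0:NH2 P1:NH4 P2:NH4

Derivation:
Op 1: best P0=- P1=- P2=NH4
Op 2: best P0=- P1=NH2 P2=NH4
Op 3: best P0=NH2 P1=NH2 P2=NH4
Op 4: best P0=NH2 P1=NH2 P2=NH4
Op 5: best P0=NH2 P1=- P2=NH4
Op 6: best P0=NH2 P1=NH4 P2=NH4
Op 7: best P0=NH2 P1=NH4 P2=NH4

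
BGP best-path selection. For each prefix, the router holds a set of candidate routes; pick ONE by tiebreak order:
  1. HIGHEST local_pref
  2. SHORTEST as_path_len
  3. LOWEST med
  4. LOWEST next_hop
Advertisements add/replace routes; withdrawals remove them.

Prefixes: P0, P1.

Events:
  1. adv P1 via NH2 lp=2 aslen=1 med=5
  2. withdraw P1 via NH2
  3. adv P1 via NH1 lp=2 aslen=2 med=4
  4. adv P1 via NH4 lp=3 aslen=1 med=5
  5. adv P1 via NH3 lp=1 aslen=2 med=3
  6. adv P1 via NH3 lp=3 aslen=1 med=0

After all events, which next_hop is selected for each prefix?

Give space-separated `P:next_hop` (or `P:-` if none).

Answer: P0:- P1:NH3

Derivation:
Op 1: best P0=- P1=NH2
Op 2: best P0=- P1=-
Op 3: best P0=- P1=NH1
Op 4: best P0=- P1=NH4
Op 5: best P0=- P1=NH4
Op 6: best P0=- P1=NH3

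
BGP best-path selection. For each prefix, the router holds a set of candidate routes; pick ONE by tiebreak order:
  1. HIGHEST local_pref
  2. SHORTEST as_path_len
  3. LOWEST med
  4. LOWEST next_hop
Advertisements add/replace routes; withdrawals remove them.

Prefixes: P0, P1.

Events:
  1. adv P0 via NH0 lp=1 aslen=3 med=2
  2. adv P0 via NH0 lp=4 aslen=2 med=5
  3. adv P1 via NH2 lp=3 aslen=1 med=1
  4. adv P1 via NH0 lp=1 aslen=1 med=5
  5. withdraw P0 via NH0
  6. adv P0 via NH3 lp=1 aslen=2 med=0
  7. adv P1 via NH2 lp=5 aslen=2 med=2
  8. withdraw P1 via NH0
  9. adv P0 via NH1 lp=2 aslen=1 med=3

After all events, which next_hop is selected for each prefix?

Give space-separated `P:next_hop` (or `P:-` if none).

Answer: P0:NH1 P1:NH2

Derivation:
Op 1: best P0=NH0 P1=-
Op 2: best P0=NH0 P1=-
Op 3: best P0=NH0 P1=NH2
Op 4: best P0=NH0 P1=NH2
Op 5: best P0=- P1=NH2
Op 6: best P0=NH3 P1=NH2
Op 7: best P0=NH3 P1=NH2
Op 8: best P0=NH3 P1=NH2
Op 9: best P0=NH1 P1=NH2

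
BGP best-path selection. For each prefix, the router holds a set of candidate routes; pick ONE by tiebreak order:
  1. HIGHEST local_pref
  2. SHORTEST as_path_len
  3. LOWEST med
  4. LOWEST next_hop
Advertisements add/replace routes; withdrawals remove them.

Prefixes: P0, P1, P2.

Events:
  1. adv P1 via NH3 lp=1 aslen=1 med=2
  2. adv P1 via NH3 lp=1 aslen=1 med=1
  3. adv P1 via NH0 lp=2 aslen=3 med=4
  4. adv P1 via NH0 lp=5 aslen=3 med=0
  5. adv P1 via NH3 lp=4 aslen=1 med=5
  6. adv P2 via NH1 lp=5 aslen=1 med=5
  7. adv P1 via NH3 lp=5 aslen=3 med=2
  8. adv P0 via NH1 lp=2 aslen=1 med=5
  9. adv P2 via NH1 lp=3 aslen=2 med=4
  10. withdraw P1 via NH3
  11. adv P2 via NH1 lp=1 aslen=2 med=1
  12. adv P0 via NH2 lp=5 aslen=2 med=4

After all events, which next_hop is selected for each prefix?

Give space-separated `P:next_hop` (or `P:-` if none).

Op 1: best P0=- P1=NH3 P2=-
Op 2: best P0=- P1=NH3 P2=-
Op 3: best P0=- P1=NH0 P2=-
Op 4: best P0=- P1=NH0 P2=-
Op 5: best P0=- P1=NH0 P2=-
Op 6: best P0=- P1=NH0 P2=NH1
Op 7: best P0=- P1=NH0 P2=NH1
Op 8: best P0=NH1 P1=NH0 P2=NH1
Op 9: best P0=NH1 P1=NH0 P2=NH1
Op 10: best P0=NH1 P1=NH0 P2=NH1
Op 11: best P0=NH1 P1=NH0 P2=NH1
Op 12: best P0=NH2 P1=NH0 P2=NH1

Answer: P0:NH2 P1:NH0 P2:NH1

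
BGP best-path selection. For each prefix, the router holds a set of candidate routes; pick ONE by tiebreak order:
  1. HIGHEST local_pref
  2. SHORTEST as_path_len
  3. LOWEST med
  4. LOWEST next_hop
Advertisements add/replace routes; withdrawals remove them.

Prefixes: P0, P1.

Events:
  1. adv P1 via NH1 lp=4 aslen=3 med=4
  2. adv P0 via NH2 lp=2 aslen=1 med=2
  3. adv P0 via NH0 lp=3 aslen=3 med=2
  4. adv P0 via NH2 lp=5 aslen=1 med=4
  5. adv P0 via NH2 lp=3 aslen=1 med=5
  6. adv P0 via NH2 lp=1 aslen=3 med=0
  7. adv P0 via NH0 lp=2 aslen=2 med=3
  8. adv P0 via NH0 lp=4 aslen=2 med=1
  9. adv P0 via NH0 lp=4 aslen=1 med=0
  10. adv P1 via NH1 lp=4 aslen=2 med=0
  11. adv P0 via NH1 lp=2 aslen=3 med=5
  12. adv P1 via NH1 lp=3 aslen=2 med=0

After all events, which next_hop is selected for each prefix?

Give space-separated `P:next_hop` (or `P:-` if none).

Answer: P0:NH0 P1:NH1

Derivation:
Op 1: best P0=- P1=NH1
Op 2: best P0=NH2 P1=NH1
Op 3: best P0=NH0 P1=NH1
Op 4: best P0=NH2 P1=NH1
Op 5: best P0=NH2 P1=NH1
Op 6: best P0=NH0 P1=NH1
Op 7: best P0=NH0 P1=NH1
Op 8: best P0=NH0 P1=NH1
Op 9: best P0=NH0 P1=NH1
Op 10: best P0=NH0 P1=NH1
Op 11: best P0=NH0 P1=NH1
Op 12: best P0=NH0 P1=NH1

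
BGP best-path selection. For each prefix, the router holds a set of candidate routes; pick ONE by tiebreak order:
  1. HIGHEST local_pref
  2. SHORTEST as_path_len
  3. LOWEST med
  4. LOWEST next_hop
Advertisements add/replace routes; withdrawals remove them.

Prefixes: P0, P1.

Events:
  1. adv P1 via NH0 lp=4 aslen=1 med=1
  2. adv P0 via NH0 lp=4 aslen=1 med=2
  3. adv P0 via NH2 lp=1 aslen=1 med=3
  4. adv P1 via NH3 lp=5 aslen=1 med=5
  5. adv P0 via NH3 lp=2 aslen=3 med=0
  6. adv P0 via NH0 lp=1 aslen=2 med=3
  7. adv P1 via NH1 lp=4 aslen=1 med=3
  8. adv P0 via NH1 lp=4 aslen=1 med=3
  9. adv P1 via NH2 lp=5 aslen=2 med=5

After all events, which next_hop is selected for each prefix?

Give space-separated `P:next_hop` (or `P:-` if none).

Op 1: best P0=- P1=NH0
Op 2: best P0=NH0 P1=NH0
Op 3: best P0=NH0 P1=NH0
Op 4: best P0=NH0 P1=NH3
Op 5: best P0=NH0 P1=NH3
Op 6: best P0=NH3 P1=NH3
Op 7: best P0=NH3 P1=NH3
Op 8: best P0=NH1 P1=NH3
Op 9: best P0=NH1 P1=NH3

Answer: P0:NH1 P1:NH3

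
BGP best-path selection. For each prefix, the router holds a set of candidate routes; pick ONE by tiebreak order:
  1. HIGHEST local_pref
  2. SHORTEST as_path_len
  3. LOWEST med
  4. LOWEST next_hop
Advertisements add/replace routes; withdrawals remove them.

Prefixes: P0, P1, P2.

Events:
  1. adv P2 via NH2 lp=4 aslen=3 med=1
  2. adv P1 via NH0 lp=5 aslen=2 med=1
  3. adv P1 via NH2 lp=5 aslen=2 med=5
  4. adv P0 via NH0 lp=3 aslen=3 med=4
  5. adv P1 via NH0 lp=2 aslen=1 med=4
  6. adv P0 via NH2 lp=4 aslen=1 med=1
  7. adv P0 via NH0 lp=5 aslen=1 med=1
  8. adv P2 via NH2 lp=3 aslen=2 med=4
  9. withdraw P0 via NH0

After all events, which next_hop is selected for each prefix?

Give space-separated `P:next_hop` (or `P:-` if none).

Op 1: best P0=- P1=- P2=NH2
Op 2: best P0=- P1=NH0 P2=NH2
Op 3: best P0=- P1=NH0 P2=NH2
Op 4: best P0=NH0 P1=NH0 P2=NH2
Op 5: best P0=NH0 P1=NH2 P2=NH2
Op 6: best P0=NH2 P1=NH2 P2=NH2
Op 7: best P0=NH0 P1=NH2 P2=NH2
Op 8: best P0=NH0 P1=NH2 P2=NH2
Op 9: best P0=NH2 P1=NH2 P2=NH2

Answer: P0:NH2 P1:NH2 P2:NH2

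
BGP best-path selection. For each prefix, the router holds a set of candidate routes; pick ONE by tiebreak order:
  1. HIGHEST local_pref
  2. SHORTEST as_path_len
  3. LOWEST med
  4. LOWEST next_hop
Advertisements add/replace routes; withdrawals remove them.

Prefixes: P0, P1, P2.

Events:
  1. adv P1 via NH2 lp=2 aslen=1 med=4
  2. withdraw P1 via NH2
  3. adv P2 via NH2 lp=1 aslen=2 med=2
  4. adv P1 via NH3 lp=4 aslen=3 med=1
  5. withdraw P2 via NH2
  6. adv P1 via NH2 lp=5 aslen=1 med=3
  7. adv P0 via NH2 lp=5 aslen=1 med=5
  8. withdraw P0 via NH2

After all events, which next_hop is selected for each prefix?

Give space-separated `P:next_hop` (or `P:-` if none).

Answer: P0:- P1:NH2 P2:-

Derivation:
Op 1: best P0=- P1=NH2 P2=-
Op 2: best P0=- P1=- P2=-
Op 3: best P0=- P1=- P2=NH2
Op 4: best P0=- P1=NH3 P2=NH2
Op 5: best P0=- P1=NH3 P2=-
Op 6: best P0=- P1=NH2 P2=-
Op 7: best P0=NH2 P1=NH2 P2=-
Op 8: best P0=- P1=NH2 P2=-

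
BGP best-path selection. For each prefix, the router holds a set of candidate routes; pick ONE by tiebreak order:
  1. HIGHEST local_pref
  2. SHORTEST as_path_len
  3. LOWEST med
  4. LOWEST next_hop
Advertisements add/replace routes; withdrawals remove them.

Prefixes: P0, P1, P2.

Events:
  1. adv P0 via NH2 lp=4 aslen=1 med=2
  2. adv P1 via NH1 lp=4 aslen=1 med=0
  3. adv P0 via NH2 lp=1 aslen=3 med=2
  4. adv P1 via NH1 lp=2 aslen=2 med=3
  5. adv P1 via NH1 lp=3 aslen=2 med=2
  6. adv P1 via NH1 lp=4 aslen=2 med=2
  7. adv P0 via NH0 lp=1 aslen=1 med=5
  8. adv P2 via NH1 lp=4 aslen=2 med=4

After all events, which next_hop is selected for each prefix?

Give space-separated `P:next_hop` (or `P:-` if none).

Op 1: best P0=NH2 P1=- P2=-
Op 2: best P0=NH2 P1=NH1 P2=-
Op 3: best P0=NH2 P1=NH1 P2=-
Op 4: best P0=NH2 P1=NH1 P2=-
Op 5: best P0=NH2 P1=NH1 P2=-
Op 6: best P0=NH2 P1=NH1 P2=-
Op 7: best P0=NH0 P1=NH1 P2=-
Op 8: best P0=NH0 P1=NH1 P2=NH1

Answer: P0:NH0 P1:NH1 P2:NH1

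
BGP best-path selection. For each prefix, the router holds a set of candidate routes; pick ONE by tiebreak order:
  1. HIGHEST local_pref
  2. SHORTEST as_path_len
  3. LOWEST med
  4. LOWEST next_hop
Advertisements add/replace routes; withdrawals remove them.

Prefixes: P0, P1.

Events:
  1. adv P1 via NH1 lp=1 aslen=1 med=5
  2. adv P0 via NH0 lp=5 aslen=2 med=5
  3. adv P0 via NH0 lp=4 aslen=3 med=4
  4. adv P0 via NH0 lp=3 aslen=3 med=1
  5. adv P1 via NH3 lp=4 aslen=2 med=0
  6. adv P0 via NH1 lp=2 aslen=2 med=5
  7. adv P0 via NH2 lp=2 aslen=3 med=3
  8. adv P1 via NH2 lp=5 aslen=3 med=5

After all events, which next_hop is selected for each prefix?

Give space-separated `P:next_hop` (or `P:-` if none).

Answer: P0:NH0 P1:NH2

Derivation:
Op 1: best P0=- P1=NH1
Op 2: best P0=NH0 P1=NH1
Op 3: best P0=NH0 P1=NH1
Op 4: best P0=NH0 P1=NH1
Op 5: best P0=NH0 P1=NH3
Op 6: best P0=NH0 P1=NH3
Op 7: best P0=NH0 P1=NH3
Op 8: best P0=NH0 P1=NH2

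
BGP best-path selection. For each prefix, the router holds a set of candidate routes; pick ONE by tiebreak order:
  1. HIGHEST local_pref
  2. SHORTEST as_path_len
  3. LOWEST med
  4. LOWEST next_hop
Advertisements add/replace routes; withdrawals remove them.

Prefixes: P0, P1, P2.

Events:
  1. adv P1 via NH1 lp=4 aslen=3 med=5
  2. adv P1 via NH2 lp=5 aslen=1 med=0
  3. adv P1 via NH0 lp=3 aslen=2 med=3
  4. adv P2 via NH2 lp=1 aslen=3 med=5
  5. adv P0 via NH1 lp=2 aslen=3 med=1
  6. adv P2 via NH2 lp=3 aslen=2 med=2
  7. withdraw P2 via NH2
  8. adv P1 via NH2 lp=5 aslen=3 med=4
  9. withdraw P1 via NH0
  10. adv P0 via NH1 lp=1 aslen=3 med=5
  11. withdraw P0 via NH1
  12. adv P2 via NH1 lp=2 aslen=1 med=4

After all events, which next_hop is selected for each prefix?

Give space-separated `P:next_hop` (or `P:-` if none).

Op 1: best P0=- P1=NH1 P2=-
Op 2: best P0=- P1=NH2 P2=-
Op 3: best P0=- P1=NH2 P2=-
Op 4: best P0=- P1=NH2 P2=NH2
Op 5: best P0=NH1 P1=NH2 P2=NH2
Op 6: best P0=NH1 P1=NH2 P2=NH2
Op 7: best P0=NH1 P1=NH2 P2=-
Op 8: best P0=NH1 P1=NH2 P2=-
Op 9: best P0=NH1 P1=NH2 P2=-
Op 10: best P0=NH1 P1=NH2 P2=-
Op 11: best P0=- P1=NH2 P2=-
Op 12: best P0=- P1=NH2 P2=NH1

Answer: P0:- P1:NH2 P2:NH1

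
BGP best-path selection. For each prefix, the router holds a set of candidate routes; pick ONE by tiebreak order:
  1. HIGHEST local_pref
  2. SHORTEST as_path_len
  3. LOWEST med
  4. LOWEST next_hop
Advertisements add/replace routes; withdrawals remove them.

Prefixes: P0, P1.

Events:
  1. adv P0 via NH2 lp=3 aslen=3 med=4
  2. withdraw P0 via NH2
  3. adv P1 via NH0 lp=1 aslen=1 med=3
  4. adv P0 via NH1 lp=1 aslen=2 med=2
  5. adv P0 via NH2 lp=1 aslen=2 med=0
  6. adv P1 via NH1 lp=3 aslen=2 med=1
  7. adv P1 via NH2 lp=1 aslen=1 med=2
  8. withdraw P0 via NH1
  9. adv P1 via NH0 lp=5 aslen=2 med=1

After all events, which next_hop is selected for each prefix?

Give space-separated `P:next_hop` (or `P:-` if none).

Answer: P0:NH2 P1:NH0

Derivation:
Op 1: best P0=NH2 P1=-
Op 2: best P0=- P1=-
Op 3: best P0=- P1=NH0
Op 4: best P0=NH1 P1=NH0
Op 5: best P0=NH2 P1=NH0
Op 6: best P0=NH2 P1=NH1
Op 7: best P0=NH2 P1=NH1
Op 8: best P0=NH2 P1=NH1
Op 9: best P0=NH2 P1=NH0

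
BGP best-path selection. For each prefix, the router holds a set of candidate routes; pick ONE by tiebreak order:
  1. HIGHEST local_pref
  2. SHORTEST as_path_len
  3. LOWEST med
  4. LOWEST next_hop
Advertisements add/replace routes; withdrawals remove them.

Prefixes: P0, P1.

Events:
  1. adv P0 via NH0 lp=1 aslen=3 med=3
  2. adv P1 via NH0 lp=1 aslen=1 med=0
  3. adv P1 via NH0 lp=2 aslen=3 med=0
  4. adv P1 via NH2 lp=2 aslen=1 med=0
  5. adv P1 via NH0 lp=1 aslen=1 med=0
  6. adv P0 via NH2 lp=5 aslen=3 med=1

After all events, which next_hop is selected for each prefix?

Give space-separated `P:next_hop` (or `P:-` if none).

Op 1: best P0=NH0 P1=-
Op 2: best P0=NH0 P1=NH0
Op 3: best P0=NH0 P1=NH0
Op 4: best P0=NH0 P1=NH2
Op 5: best P0=NH0 P1=NH2
Op 6: best P0=NH2 P1=NH2

Answer: P0:NH2 P1:NH2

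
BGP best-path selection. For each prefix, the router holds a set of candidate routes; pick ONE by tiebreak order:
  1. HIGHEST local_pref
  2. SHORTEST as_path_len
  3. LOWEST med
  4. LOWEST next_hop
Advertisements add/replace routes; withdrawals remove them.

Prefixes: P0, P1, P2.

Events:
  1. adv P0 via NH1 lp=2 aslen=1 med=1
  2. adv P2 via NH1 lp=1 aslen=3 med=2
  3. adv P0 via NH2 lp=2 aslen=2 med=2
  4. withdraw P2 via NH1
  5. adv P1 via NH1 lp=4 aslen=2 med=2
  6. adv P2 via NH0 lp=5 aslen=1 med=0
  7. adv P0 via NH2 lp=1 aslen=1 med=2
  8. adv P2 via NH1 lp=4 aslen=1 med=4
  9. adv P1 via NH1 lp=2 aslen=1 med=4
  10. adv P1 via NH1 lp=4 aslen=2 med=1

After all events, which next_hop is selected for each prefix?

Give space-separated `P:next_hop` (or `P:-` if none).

Op 1: best P0=NH1 P1=- P2=-
Op 2: best P0=NH1 P1=- P2=NH1
Op 3: best P0=NH1 P1=- P2=NH1
Op 4: best P0=NH1 P1=- P2=-
Op 5: best P0=NH1 P1=NH1 P2=-
Op 6: best P0=NH1 P1=NH1 P2=NH0
Op 7: best P0=NH1 P1=NH1 P2=NH0
Op 8: best P0=NH1 P1=NH1 P2=NH0
Op 9: best P0=NH1 P1=NH1 P2=NH0
Op 10: best P0=NH1 P1=NH1 P2=NH0

Answer: P0:NH1 P1:NH1 P2:NH0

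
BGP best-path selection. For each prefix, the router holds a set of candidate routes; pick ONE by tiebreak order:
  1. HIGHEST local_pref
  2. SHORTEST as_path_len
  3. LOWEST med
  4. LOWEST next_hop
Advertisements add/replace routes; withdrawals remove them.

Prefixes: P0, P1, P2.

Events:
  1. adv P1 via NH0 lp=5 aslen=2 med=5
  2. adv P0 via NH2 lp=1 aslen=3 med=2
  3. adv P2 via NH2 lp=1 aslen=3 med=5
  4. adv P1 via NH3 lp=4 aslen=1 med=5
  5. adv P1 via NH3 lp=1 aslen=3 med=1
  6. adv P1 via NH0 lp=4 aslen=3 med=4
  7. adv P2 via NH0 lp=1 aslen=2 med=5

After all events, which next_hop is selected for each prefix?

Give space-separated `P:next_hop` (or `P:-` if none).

Op 1: best P0=- P1=NH0 P2=-
Op 2: best P0=NH2 P1=NH0 P2=-
Op 3: best P0=NH2 P1=NH0 P2=NH2
Op 4: best P0=NH2 P1=NH0 P2=NH2
Op 5: best P0=NH2 P1=NH0 P2=NH2
Op 6: best P0=NH2 P1=NH0 P2=NH2
Op 7: best P0=NH2 P1=NH0 P2=NH0

Answer: P0:NH2 P1:NH0 P2:NH0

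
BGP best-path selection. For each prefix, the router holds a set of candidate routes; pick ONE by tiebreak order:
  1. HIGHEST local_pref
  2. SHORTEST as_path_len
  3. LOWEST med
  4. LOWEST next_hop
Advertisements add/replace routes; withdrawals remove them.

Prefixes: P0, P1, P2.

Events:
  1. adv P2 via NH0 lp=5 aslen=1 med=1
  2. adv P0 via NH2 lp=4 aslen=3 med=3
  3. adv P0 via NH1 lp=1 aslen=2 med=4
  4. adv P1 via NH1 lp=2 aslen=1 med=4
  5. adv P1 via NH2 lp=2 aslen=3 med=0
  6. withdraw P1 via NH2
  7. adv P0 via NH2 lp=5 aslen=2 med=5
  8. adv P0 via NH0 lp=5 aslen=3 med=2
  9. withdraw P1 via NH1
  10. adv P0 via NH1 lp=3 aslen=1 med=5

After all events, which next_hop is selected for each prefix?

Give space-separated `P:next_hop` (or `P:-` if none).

Answer: P0:NH2 P1:- P2:NH0

Derivation:
Op 1: best P0=- P1=- P2=NH0
Op 2: best P0=NH2 P1=- P2=NH0
Op 3: best P0=NH2 P1=- P2=NH0
Op 4: best P0=NH2 P1=NH1 P2=NH0
Op 5: best P0=NH2 P1=NH1 P2=NH0
Op 6: best P0=NH2 P1=NH1 P2=NH0
Op 7: best P0=NH2 P1=NH1 P2=NH0
Op 8: best P0=NH2 P1=NH1 P2=NH0
Op 9: best P0=NH2 P1=- P2=NH0
Op 10: best P0=NH2 P1=- P2=NH0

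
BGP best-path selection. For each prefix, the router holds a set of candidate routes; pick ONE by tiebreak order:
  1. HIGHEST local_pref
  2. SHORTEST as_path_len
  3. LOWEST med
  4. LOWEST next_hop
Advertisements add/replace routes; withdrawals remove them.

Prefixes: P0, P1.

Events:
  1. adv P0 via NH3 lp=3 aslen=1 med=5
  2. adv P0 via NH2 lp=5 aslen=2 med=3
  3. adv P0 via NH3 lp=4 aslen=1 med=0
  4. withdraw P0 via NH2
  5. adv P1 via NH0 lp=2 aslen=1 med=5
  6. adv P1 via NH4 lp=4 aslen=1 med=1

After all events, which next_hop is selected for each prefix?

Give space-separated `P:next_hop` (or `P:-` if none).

Answer: P0:NH3 P1:NH4

Derivation:
Op 1: best P0=NH3 P1=-
Op 2: best P0=NH2 P1=-
Op 3: best P0=NH2 P1=-
Op 4: best P0=NH3 P1=-
Op 5: best P0=NH3 P1=NH0
Op 6: best P0=NH3 P1=NH4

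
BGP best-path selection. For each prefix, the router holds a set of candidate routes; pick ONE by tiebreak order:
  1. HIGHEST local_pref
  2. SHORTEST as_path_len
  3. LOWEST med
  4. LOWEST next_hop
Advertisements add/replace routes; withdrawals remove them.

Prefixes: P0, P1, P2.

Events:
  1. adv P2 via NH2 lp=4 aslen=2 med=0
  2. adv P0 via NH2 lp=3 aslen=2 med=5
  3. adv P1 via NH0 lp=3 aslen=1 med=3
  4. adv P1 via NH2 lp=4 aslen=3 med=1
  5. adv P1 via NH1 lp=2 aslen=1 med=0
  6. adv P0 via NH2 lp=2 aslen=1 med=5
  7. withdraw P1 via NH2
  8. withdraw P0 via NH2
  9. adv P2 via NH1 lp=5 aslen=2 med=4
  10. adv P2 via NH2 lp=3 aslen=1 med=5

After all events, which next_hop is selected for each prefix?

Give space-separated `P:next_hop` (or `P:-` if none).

Op 1: best P0=- P1=- P2=NH2
Op 2: best P0=NH2 P1=- P2=NH2
Op 3: best P0=NH2 P1=NH0 P2=NH2
Op 4: best P0=NH2 P1=NH2 P2=NH2
Op 5: best P0=NH2 P1=NH2 P2=NH2
Op 6: best P0=NH2 P1=NH2 P2=NH2
Op 7: best P0=NH2 P1=NH0 P2=NH2
Op 8: best P0=- P1=NH0 P2=NH2
Op 9: best P0=- P1=NH0 P2=NH1
Op 10: best P0=- P1=NH0 P2=NH1

Answer: P0:- P1:NH0 P2:NH1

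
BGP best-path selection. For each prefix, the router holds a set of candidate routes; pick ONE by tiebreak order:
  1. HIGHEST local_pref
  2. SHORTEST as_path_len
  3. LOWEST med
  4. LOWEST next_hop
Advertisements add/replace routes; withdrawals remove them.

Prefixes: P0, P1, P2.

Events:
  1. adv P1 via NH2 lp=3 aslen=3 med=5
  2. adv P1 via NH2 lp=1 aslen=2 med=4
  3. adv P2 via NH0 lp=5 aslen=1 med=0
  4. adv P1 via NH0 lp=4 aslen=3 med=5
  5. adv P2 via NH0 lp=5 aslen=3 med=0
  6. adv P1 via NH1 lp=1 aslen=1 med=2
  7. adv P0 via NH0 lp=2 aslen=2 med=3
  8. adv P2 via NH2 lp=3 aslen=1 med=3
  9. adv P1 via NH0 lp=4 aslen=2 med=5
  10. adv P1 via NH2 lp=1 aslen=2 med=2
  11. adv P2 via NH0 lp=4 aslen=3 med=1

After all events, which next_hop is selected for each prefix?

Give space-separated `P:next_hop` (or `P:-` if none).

Op 1: best P0=- P1=NH2 P2=-
Op 2: best P0=- P1=NH2 P2=-
Op 3: best P0=- P1=NH2 P2=NH0
Op 4: best P0=- P1=NH0 P2=NH0
Op 5: best P0=- P1=NH0 P2=NH0
Op 6: best P0=- P1=NH0 P2=NH0
Op 7: best P0=NH0 P1=NH0 P2=NH0
Op 8: best P0=NH0 P1=NH0 P2=NH0
Op 9: best P0=NH0 P1=NH0 P2=NH0
Op 10: best P0=NH0 P1=NH0 P2=NH0
Op 11: best P0=NH0 P1=NH0 P2=NH0

Answer: P0:NH0 P1:NH0 P2:NH0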